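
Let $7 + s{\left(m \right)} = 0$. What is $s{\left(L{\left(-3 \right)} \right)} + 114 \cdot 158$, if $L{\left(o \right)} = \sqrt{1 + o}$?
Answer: $18005$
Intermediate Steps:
$s{\left(m \right)} = -7$ ($s{\left(m \right)} = -7 + 0 = -7$)
$s{\left(L{\left(-3 \right)} \right)} + 114 \cdot 158 = -7 + 114 \cdot 158 = -7 + 18012 = 18005$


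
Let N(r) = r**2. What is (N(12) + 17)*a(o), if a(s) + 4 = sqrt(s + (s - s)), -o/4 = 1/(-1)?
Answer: -322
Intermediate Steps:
o = 4 (o = -4/(-1) = -4*(-1) = 4)
a(s) = -4 + sqrt(s) (a(s) = -4 + sqrt(s + (s - s)) = -4 + sqrt(s + 0) = -4 + sqrt(s))
(N(12) + 17)*a(o) = (12**2 + 17)*(-4 + sqrt(4)) = (144 + 17)*(-4 + 2) = 161*(-2) = -322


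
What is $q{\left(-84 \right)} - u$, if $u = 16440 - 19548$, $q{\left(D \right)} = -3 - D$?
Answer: $3189$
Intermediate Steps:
$u = -3108$ ($u = 16440 - 19548 = -3108$)
$q{\left(-84 \right)} - u = \left(-3 - -84\right) - -3108 = \left(-3 + 84\right) + 3108 = 81 + 3108 = 3189$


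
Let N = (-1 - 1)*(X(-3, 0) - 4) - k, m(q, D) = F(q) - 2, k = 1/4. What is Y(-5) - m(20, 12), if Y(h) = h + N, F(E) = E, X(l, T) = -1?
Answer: -53/4 ≈ -13.250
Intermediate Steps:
k = ¼ (k = 1*(¼) = ¼ ≈ 0.25000)
m(q, D) = -2 + q (m(q, D) = q - 2 = -2 + q)
N = 39/4 (N = (-1 - 1)*(-1 - 4) - 1*¼ = -2*(-5) - ¼ = 10 - ¼ = 39/4 ≈ 9.7500)
Y(h) = 39/4 + h (Y(h) = h + 39/4 = 39/4 + h)
Y(-5) - m(20, 12) = (39/4 - 5) - (-2 + 20) = 19/4 - 1*18 = 19/4 - 18 = -53/4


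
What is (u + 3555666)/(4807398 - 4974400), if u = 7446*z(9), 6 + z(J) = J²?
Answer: -2057058/83501 ≈ -24.635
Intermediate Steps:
z(J) = -6 + J²
u = 558450 (u = 7446*(-6 + 9²) = 7446*(-6 + 81) = 7446*75 = 558450)
(u + 3555666)/(4807398 - 4974400) = (558450 + 3555666)/(4807398 - 4974400) = 4114116/(-167002) = 4114116*(-1/167002) = -2057058/83501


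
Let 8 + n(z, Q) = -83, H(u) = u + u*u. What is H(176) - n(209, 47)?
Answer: 31243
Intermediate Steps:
H(u) = u + u²
n(z, Q) = -91 (n(z, Q) = -8 - 83 = -91)
H(176) - n(209, 47) = 176*(1 + 176) - 1*(-91) = 176*177 + 91 = 31152 + 91 = 31243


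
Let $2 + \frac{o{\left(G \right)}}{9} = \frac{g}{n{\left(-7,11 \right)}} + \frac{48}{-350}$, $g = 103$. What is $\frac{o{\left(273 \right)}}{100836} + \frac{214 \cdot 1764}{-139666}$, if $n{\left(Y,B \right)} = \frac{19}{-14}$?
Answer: $- \frac{1762401114812}{650377424725} \approx -2.7098$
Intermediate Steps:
$n{\left(Y,B \right)} = - \frac{19}{14}$ ($n{\left(Y,B \right)} = 19 \left(- \frac{1}{14}\right) = - \frac{19}{14}$)
$o{\left(G \right)} = - \frac{2335104}{3325}$ ($o{\left(G \right)} = -18 + 9 \left(\frac{103}{- \frac{19}{14}} + \frac{48}{-350}\right) = -18 + 9 \left(103 \left(- \frac{14}{19}\right) + 48 \left(- \frac{1}{350}\right)\right) = -18 + 9 \left(- \frac{1442}{19} - \frac{24}{175}\right) = -18 + 9 \left(- \frac{252806}{3325}\right) = -18 - \frac{2275254}{3325} = - \frac{2335104}{3325}$)
$\frac{o{\left(273 \right)}}{100836} + \frac{214 \cdot 1764}{-139666} = - \frac{2335104}{3325 \cdot 100836} + \frac{214 \cdot 1764}{-139666} = \left(- \frac{2335104}{3325}\right) \frac{1}{100836} + 377496 \left(- \frac{1}{139666}\right) = - \frac{64864}{9313325} - \frac{188748}{69833} = - \frac{1762401114812}{650377424725}$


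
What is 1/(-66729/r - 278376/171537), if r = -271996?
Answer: -15552459284/21423555341 ≈ -0.72595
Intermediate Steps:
1/(-66729/r - 278376/171537) = 1/(-66729/(-271996) - 278376/171537) = 1/(-66729*(-1/271996) - 278376*1/171537) = 1/(66729/271996 - 92792/57179) = 1/(-21423555341/15552459284) = -15552459284/21423555341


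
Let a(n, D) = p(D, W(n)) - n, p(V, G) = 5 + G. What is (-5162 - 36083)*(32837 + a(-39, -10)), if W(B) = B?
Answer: -1354568290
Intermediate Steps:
a(n, D) = 5 (a(n, D) = (5 + n) - n = 5)
(-5162 - 36083)*(32837 + a(-39, -10)) = (-5162 - 36083)*(32837 + 5) = -41245*32842 = -1354568290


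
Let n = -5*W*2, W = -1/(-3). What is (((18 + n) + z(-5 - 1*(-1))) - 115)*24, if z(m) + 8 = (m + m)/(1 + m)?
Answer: -2536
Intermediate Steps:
W = ⅓ (W = -1*(-⅓) = ⅓ ≈ 0.33333)
z(m) = -8 + 2*m/(1 + m) (z(m) = -8 + (m + m)/(1 + m) = -8 + (2*m)/(1 + m) = -8 + 2*m/(1 + m))
n = -10/3 (n = -5*⅓*2 = -5/3*2 = -10/3 ≈ -3.3333)
(((18 + n) + z(-5 - 1*(-1))) - 115)*24 = (((18 - 10/3) + 2*(-4 - 3*(-5 - 1*(-1)))/(1 + (-5 - 1*(-1)))) - 115)*24 = ((44/3 + 2*(-4 - 3*(-5 + 1))/(1 + (-5 + 1))) - 115)*24 = ((44/3 + 2*(-4 - 3*(-4))/(1 - 4)) - 115)*24 = ((44/3 + 2*(-4 + 12)/(-3)) - 115)*24 = ((44/3 + 2*(-⅓)*8) - 115)*24 = ((44/3 - 16/3) - 115)*24 = (28/3 - 115)*24 = -317/3*24 = -2536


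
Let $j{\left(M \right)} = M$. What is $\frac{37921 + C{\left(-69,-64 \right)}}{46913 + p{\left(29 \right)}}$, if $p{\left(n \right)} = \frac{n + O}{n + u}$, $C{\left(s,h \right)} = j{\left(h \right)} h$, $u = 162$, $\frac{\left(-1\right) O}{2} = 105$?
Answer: $\frac{8025247}{8960202} \approx 0.89565$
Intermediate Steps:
$O = -210$ ($O = \left(-2\right) 105 = -210$)
$C{\left(s,h \right)} = h^{2}$ ($C{\left(s,h \right)} = h h = h^{2}$)
$p{\left(n \right)} = \frac{-210 + n}{162 + n}$ ($p{\left(n \right)} = \frac{n - 210}{n + 162} = \frac{-210 + n}{162 + n}$)
$\frac{37921 + C{\left(-69,-64 \right)}}{46913 + p{\left(29 \right)}} = \frac{37921 + \left(-64\right)^{2}}{46913 + \frac{-210 + 29}{162 + 29}} = \frac{37921 + 4096}{46913 + \frac{1}{191} \left(-181\right)} = \frac{42017}{46913 + \frac{1}{191} \left(-181\right)} = \frac{42017}{46913 - \frac{181}{191}} = \frac{42017}{\frac{8960202}{191}} = 42017 \cdot \frac{191}{8960202} = \frac{8025247}{8960202}$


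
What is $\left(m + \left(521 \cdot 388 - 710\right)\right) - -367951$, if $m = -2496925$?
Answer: $-1927536$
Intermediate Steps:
$\left(m + \left(521 \cdot 388 - 710\right)\right) - -367951 = \left(-2496925 + \left(521 \cdot 388 - 710\right)\right) - -367951 = \left(-2496925 + \left(202148 - 710\right)\right) + \left(-600515 + 968466\right) = \left(-2496925 + 201438\right) + 367951 = -2295487 + 367951 = -1927536$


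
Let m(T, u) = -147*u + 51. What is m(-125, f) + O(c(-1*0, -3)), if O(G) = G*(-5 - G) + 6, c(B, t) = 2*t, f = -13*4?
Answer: 7695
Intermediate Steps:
f = -52
m(T, u) = 51 - 147*u
O(G) = 6 + G*(-5 - G)
m(-125, f) + O(c(-1*0, -3)) = (51 - 147*(-52)) + (6 - (2*(-3))² - 10*(-3)) = (51 + 7644) + (6 - 1*(-6)² - 5*(-6)) = 7695 + (6 - 1*36 + 30) = 7695 + (6 - 36 + 30) = 7695 + 0 = 7695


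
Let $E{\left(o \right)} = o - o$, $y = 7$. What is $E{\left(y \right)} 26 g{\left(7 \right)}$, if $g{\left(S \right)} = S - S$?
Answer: $0$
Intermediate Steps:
$E{\left(o \right)} = 0$
$g{\left(S \right)} = 0$
$E{\left(y \right)} 26 g{\left(7 \right)} = 0 \cdot 26 \cdot 0 = 0 \cdot 0 = 0$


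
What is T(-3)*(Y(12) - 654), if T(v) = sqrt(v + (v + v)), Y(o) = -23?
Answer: -2031*I ≈ -2031.0*I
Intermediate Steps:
T(v) = sqrt(3)*sqrt(v) (T(v) = sqrt(v + 2*v) = sqrt(3*v) = sqrt(3)*sqrt(v))
T(-3)*(Y(12) - 654) = (sqrt(3)*sqrt(-3))*(-23 - 654) = (sqrt(3)*(I*sqrt(3)))*(-677) = (3*I)*(-677) = -2031*I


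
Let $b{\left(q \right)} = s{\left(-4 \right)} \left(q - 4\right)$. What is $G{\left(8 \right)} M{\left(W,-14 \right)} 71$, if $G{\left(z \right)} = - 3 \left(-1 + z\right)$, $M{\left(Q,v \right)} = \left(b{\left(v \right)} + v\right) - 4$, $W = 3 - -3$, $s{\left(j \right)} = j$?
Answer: $-80514$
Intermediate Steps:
$b{\left(q \right)} = 16 - 4 q$ ($b{\left(q \right)} = - 4 \left(q - 4\right) = - 4 \left(-4 + q\right) = 16 - 4 q$)
$W = 6$ ($W = 3 + 3 = 6$)
$M{\left(Q,v \right)} = 12 - 3 v$ ($M{\left(Q,v \right)} = \left(\left(16 - 4 v\right) + v\right) - 4 = \left(16 - 3 v\right) - 4 = 12 - 3 v$)
$G{\left(z \right)} = 3 - 3 z$
$G{\left(8 \right)} M{\left(W,-14 \right)} 71 = \left(3 - 24\right) \left(12 - -42\right) 71 = \left(3 - 24\right) \left(12 + 42\right) 71 = \left(-21\right) 54 \cdot 71 = \left(-1134\right) 71 = -80514$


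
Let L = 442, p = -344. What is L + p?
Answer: 98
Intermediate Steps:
L + p = 442 - 344 = 98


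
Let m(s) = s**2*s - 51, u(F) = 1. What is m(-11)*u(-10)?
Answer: -1382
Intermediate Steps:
m(s) = -51 + s**3 (m(s) = s**3 - 51 = -51 + s**3)
m(-11)*u(-10) = (-51 + (-11)**3)*1 = (-51 - 1331)*1 = -1382*1 = -1382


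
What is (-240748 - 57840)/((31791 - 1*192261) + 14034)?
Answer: 74647/36609 ≈ 2.0390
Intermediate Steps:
(-240748 - 57840)/((31791 - 1*192261) + 14034) = -298588/((31791 - 192261) + 14034) = -298588/(-160470 + 14034) = -298588/(-146436) = -298588*(-1/146436) = 74647/36609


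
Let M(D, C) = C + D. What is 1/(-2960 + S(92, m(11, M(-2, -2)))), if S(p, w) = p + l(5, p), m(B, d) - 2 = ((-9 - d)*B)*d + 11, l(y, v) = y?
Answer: -1/2863 ≈ -0.00034928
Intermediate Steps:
m(B, d) = 13 + B*d*(-9 - d) (m(B, d) = 2 + (((-9 - d)*B)*d + 11) = 2 + ((B*(-9 - d))*d + 11) = 2 + (B*d*(-9 - d) + 11) = 2 + (11 + B*d*(-9 - d)) = 13 + B*d*(-9 - d))
S(p, w) = 5 + p (S(p, w) = p + 5 = 5 + p)
1/(-2960 + S(92, m(11, M(-2, -2)))) = 1/(-2960 + (5 + 92)) = 1/(-2960 + 97) = 1/(-2863) = -1/2863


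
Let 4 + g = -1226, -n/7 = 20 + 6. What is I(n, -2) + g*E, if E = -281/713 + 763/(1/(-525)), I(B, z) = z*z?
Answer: 351300617732/713 ≈ 4.9271e+8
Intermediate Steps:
n = -182 (n = -7*(20 + 6) = -7*26 = -182)
g = -1230 (g = -4 - 1226 = -1230)
I(B, z) = z²
E = -285610256/713 (E = -281*1/713 + 763/(-1/525) = -281/713 + 763*(-525) = -281/713 - 400575 = -285610256/713 ≈ -4.0058e+5)
I(n, -2) + g*E = (-2)² - 1230*(-285610256/713) = 4 + 351300614880/713 = 351300617732/713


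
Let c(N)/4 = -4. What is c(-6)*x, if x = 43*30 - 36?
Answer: -20064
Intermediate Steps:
c(N) = -16 (c(N) = 4*(-4) = -16)
x = 1254 (x = 1290 - 36 = 1254)
c(-6)*x = -16*1254 = -20064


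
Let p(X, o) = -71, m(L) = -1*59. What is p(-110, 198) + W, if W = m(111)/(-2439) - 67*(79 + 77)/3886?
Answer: -5210432/70731 ≈ -73.665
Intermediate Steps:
m(L) = -59
W = -188531/70731 (W = -59/(-2439) - 67*(79 + 77)/3886 = -59*(-1/2439) - 67*156*(1/3886) = 59/2439 - 10452*1/3886 = 59/2439 - 78/29 = -188531/70731 ≈ -2.6655)
p(-110, 198) + W = -71 - 188531/70731 = -5210432/70731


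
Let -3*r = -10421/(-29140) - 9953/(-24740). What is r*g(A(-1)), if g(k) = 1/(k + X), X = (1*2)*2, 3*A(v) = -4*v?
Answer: -13696149/288369440 ≈ -0.047495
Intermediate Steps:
A(v) = -4*v/3 (A(v) = (-4*v)/3 = -4*v/3)
r = -4565383/18023090 (r = -(-10421/(-29140) - 9953/(-24740))/3 = -(-10421*(-1/29140) - 9953*(-1/24740))/3 = -(10421/29140 + 9953/24740)/3 = -1/3*13696149/18023090 = -4565383/18023090 ≈ -0.25331)
X = 4 (X = 2*2 = 4)
g(k) = 1/(4 + k) (g(k) = 1/(k + 4) = 1/(4 + k))
r*g(A(-1)) = -4565383/(18023090*(4 - 4/3*(-1))) = -4565383/(18023090*(4 + 4/3)) = -4565383/(18023090*16/3) = -4565383/18023090*3/16 = -13696149/288369440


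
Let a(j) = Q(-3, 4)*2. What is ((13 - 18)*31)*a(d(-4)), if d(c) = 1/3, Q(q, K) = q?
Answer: 930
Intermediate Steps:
d(c) = ⅓
a(j) = -6 (a(j) = -3*2 = -6)
((13 - 18)*31)*a(d(-4)) = ((13 - 18)*31)*(-6) = -5*31*(-6) = -155*(-6) = 930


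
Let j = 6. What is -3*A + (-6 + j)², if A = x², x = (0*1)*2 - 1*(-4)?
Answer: -48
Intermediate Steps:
x = 4 (x = 0*2 + 4 = 0 + 4 = 4)
A = 16 (A = 4² = 16)
-3*A + (-6 + j)² = -3*16 + (-6 + 6)² = -48 + 0² = -48 + 0 = -48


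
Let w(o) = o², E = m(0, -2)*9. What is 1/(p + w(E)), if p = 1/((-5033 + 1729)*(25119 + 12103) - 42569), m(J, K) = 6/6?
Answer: 123024057/9964948616 ≈ 0.012346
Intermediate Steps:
m(J, K) = 1 (m(J, K) = 6*(⅙) = 1)
p = -1/123024057 (p = 1/(-3304*37222 - 42569) = 1/(-122981488 - 42569) = 1/(-123024057) = -1/123024057 ≈ -8.1285e-9)
E = 9 (E = 1*9 = 9)
1/(p + w(E)) = 1/(-1/123024057 + 9²) = 1/(-1/123024057 + 81) = 1/(9964948616/123024057) = 123024057/9964948616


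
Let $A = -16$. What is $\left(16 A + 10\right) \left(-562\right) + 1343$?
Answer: $139595$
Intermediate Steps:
$\left(16 A + 10\right) \left(-562\right) + 1343 = \left(16 \left(-16\right) + 10\right) \left(-562\right) + 1343 = \left(-256 + 10\right) \left(-562\right) + 1343 = \left(-246\right) \left(-562\right) + 1343 = 138252 + 1343 = 139595$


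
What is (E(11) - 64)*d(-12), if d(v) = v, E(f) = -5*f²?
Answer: 8028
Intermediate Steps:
(E(11) - 64)*d(-12) = (-5*11² - 64)*(-12) = (-5*121 - 64)*(-12) = (-605 - 64)*(-12) = -669*(-12) = 8028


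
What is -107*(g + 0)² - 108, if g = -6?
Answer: -3960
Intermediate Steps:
-107*(g + 0)² - 108 = -107*(-6 + 0)² - 108 = -107*(-6)² - 108 = -107*36 - 108 = -3852 - 108 = -3960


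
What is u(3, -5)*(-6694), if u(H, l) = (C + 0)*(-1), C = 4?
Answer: 26776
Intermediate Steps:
u(H, l) = -4 (u(H, l) = (4 + 0)*(-1) = 4*(-1) = -4)
u(3, -5)*(-6694) = -4*(-6694) = 26776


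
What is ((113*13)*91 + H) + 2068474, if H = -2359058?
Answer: -156905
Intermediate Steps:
((113*13)*91 + H) + 2068474 = ((113*13)*91 - 2359058) + 2068474 = (1469*91 - 2359058) + 2068474 = (133679 - 2359058) + 2068474 = -2225379 + 2068474 = -156905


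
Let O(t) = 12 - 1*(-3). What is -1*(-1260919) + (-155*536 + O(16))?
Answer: 1177854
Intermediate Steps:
O(t) = 15 (O(t) = 12 + 3 = 15)
-1*(-1260919) + (-155*536 + O(16)) = -1*(-1260919) + (-155*536 + 15) = 1260919 + (-83080 + 15) = 1260919 - 83065 = 1177854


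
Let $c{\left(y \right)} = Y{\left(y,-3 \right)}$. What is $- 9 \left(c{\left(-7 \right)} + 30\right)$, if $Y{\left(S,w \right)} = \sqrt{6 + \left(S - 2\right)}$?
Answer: $-270 - 9 i \sqrt{3} \approx -270.0 - 15.588 i$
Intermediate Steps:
$Y{\left(S,w \right)} = \sqrt{4 + S}$ ($Y{\left(S,w \right)} = \sqrt{6 + \left(-2 + S\right)} = \sqrt{4 + S}$)
$c{\left(y \right)} = \sqrt{4 + y}$
$- 9 \left(c{\left(-7 \right)} + 30\right) = - 9 \left(\sqrt{4 - 7} + 30\right) = - 9 \left(\sqrt{-3} + 30\right) = - 9 \left(i \sqrt{3} + 30\right) = - 9 \left(30 + i \sqrt{3}\right) = -270 - 9 i \sqrt{3}$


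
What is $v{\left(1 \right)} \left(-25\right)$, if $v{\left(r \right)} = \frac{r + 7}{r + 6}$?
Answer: $- \frac{200}{7} \approx -28.571$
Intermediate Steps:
$v{\left(r \right)} = \frac{7 + r}{6 + r}$
$v{\left(1 \right)} \left(-25\right) = \frac{7 + 1}{6 + 1} \left(-25\right) = \frac{1}{7} \cdot 8 \left(-25\right) = \frac{8}{7} \left(-25\right) = - \frac{200}{7}$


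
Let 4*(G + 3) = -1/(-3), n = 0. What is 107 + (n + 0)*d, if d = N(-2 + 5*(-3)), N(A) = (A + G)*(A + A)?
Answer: 107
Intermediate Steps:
G = -35/12 (G = -3 + (-1/(-3))/4 = -3 + (-1*(-⅓))/4 = -3 + (¼)*(⅓) = -3 + 1/12 = -35/12 ≈ -2.9167)
N(A) = 2*A*(-35/12 + A) (N(A) = (A - 35/12)*(A + A) = (-35/12 + A)*(2*A) = 2*A*(-35/12 + A))
d = 4063/6 (d = (-2 + 5*(-3))*(-35 + 12*(-2 + 5*(-3)))/6 = (-2 - 15)*(-35 + 12*(-2 - 15))/6 = (⅙)*(-17)*(-35 + 12*(-17)) = (⅙)*(-17)*(-35 - 204) = (⅙)*(-17)*(-239) = 4063/6 ≈ 677.17)
107 + (n + 0)*d = 107 + (0 + 0)*(4063/6) = 107 + 0*(4063/6) = 107 + 0 = 107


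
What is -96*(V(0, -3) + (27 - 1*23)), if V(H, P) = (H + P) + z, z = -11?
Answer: 960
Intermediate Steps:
V(H, P) = -11 + H + P (V(H, P) = (H + P) - 11 = -11 + H + P)
-96*(V(0, -3) + (27 - 1*23)) = -96*((-11 + 0 - 3) + (27 - 1*23)) = -96*(-14 + (27 - 23)) = -96*(-14 + 4) = -96*(-10) = 960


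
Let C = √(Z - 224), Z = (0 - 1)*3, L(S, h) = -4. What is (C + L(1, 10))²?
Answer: (4 - I*√227)² ≈ -211.0 - 120.53*I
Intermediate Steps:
Z = -3 (Z = -1*3 = -3)
C = I*√227 (C = √(-3 - 224) = √(-227) = I*√227 ≈ 15.067*I)
(C + L(1, 10))² = (I*√227 - 4)² = (-4 + I*√227)²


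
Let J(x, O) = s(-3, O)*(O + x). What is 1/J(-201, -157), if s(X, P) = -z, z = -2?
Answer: -1/716 ≈ -0.0013966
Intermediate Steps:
s(X, P) = 2 (s(X, P) = -1*(-2) = 2)
J(x, O) = 2*O + 2*x (J(x, O) = 2*(O + x) = 2*O + 2*x)
1/J(-201, -157) = 1/(2*(-157) + 2*(-201)) = 1/(-314 - 402) = 1/(-716) = -1/716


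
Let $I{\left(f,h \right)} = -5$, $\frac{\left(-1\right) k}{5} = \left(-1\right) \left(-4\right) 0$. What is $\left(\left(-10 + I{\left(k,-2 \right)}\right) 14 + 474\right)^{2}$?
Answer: $69696$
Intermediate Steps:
$k = 0$ ($k = - 5 \left(-1\right) \left(-4\right) 0 = - 5 \cdot 4 \cdot 0 = \left(-5\right) 0 = 0$)
$\left(\left(-10 + I{\left(k,-2 \right)}\right) 14 + 474\right)^{2} = \left(\left(-10 - 5\right) 14 + 474\right)^{2} = \left(\left(-15\right) 14 + 474\right)^{2} = \left(-210 + 474\right)^{2} = 264^{2} = 69696$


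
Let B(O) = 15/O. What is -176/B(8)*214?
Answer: -301312/15 ≈ -20087.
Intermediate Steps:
-176/B(8)*214 = -176/(15/8)*214 = -176/(15*(⅛))*214 = -176/15/8*214 = -176*8/15*214 = -1408/15*214 = -301312/15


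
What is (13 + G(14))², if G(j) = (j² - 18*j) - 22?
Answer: 4225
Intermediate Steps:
G(j) = -22 + j² - 18*j
(13 + G(14))² = (13 + (-22 + 14² - 18*14))² = (13 + (-22 + 196 - 252))² = (13 - 78)² = (-65)² = 4225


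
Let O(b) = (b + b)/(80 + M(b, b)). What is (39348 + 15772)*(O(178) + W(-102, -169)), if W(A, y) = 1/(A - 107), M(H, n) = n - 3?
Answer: 817418576/10659 ≈ 76688.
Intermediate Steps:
M(H, n) = -3 + n
W(A, y) = 1/(-107 + A)
O(b) = 2*b/(77 + b) (O(b) = (b + b)/(80 + (-3 + b)) = (2*b)/(77 + b) = 2*b/(77 + b))
(39348 + 15772)*(O(178) + W(-102, -169)) = (39348 + 15772)*(2*178/(77 + 178) + 1/(-107 - 102)) = 55120*(2*178/255 + 1/(-209)) = 55120*(2*178*(1/255) - 1/209) = 55120*(356/255 - 1/209) = 55120*(74149/53295) = 817418576/10659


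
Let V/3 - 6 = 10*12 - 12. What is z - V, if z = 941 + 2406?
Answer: 3005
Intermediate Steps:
z = 3347
V = 342 (V = 18 + 3*(10*12 - 12) = 18 + 3*(120 - 12) = 18 + 3*108 = 18 + 324 = 342)
z - V = 3347 - 1*342 = 3347 - 342 = 3005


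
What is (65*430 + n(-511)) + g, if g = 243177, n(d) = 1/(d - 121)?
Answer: 171352263/632 ≈ 2.7113e+5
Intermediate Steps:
n(d) = 1/(-121 + d)
(65*430 + n(-511)) + g = (65*430 + 1/(-121 - 511)) + 243177 = (27950 + 1/(-632)) + 243177 = (27950 - 1/632) + 243177 = 17664399/632 + 243177 = 171352263/632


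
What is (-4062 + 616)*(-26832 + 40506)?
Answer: -47120604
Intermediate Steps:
(-4062 + 616)*(-26832 + 40506) = -3446*13674 = -47120604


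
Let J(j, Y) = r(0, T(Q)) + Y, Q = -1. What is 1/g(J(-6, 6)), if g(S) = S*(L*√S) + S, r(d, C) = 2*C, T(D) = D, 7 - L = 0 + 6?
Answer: 1/12 ≈ 0.083333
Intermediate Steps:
L = 1 (L = 7 - (0 + 6) = 7 - 1*6 = 7 - 6 = 1)
J(j, Y) = -2 + Y (J(j, Y) = 2*(-1) + Y = -2 + Y)
g(S) = S + S^(3/2) (g(S) = S*(1*√S) + S = S*√S + S = S^(3/2) + S = S + S^(3/2))
1/g(J(-6, 6)) = 1/((-2 + 6) + (-2 + 6)^(3/2)) = 1/(4 + 4^(3/2)) = 1/(4 + 8) = 1/12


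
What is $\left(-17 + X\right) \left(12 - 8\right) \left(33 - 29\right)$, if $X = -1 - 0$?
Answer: $-288$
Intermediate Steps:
$X = -1$ ($X = -1 + 0 = -1$)
$\left(-17 + X\right) \left(12 - 8\right) \left(33 - 29\right) = \left(-17 - 1\right) \left(12 - 8\right) \left(33 - 29\right) = \left(-18\right) 4 \cdot 4 = \left(-72\right) 4 = -288$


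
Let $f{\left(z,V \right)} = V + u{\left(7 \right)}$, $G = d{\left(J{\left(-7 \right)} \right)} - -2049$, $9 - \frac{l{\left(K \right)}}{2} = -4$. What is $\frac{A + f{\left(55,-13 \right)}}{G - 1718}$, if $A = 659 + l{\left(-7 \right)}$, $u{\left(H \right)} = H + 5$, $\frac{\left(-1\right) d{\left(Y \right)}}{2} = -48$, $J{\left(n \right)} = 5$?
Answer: $\frac{684}{427} \approx 1.6019$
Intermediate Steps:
$d{\left(Y \right)} = 96$ ($d{\left(Y \right)} = \left(-2\right) \left(-48\right) = 96$)
$u{\left(H \right)} = 5 + H$
$l{\left(K \right)} = 26$ ($l{\left(K \right)} = 18 - -8 = 18 + 8 = 26$)
$G = 2145$ ($G = 96 - -2049 = 96 + 2049 = 2145$)
$f{\left(z,V \right)} = 12 + V$ ($f{\left(z,V \right)} = V + \left(5 + 7\right) = V + 12 = 12 + V$)
$A = 685$ ($A = 659 + 26 = 685$)
$\frac{A + f{\left(55,-13 \right)}}{G - 1718} = \frac{685 + \left(12 - 13\right)}{2145 - 1718} = \frac{685 - 1}{427} = 684 \cdot \frac{1}{427} = \frac{684}{427}$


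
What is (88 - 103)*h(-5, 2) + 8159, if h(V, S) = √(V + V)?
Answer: 8159 - 15*I*√10 ≈ 8159.0 - 47.434*I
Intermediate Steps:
h(V, S) = √2*√V (h(V, S) = √(2*V) = √2*√V)
(88 - 103)*h(-5, 2) + 8159 = (88 - 103)*(√2*√(-5)) + 8159 = -15*√2*I*√5 + 8159 = -15*I*√10 + 8159 = 8159 - 15*I*√10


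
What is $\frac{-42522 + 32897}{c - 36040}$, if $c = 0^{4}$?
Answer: $\frac{1925}{7208} \approx 0.26706$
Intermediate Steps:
$c = 0$
$\frac{-42522 + 32897}{c - 36040} = \frac{-42522 + 32897}{0 - 36040} = - \frac{9625}{-36040} = \left(-9625\right) \left(- \frac{1}{36040}\right) = \frac{1925}{7208}$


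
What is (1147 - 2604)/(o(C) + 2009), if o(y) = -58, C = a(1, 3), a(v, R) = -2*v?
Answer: -1457/1951 ≈ -0.74680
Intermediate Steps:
C = -2 (C = -2*1 = -2)
(1147 - 2604)/(o(C) + 2009) = (1147 - 2604)/(-58 + 2009) = -1457/1951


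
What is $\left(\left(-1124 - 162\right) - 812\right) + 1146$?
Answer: $-952$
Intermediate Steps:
$\left(\left(-1124 - 162\right) - 812\right) + 1146 = \left(-1286 - 812\right) + 1146 = -2098 + 1146 = -952$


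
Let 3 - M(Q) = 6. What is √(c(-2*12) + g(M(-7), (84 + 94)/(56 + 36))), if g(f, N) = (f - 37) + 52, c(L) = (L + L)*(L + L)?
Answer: 2*√579 ≈ 48.125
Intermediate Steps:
M(Q) = -3 (M(Q) = 3 - 1*6 = 3 - 6 = -3)
c(L) = 4*L² (c(L) = (2*L)*(2*L) = 4*L²)
g(f, N) = 15 + f (g(f, N) = (-37 + f) + 52 = 15 + f)
√(c(-2*12) + g(M(-7), (84 + 94)/(56 + 36))) = √(4*(-2*12)² + (15 - 3)) = √(4*(-24)² + 12) = √(4*576 + 12) = √(2304 + 12) = √2316 = 2*√579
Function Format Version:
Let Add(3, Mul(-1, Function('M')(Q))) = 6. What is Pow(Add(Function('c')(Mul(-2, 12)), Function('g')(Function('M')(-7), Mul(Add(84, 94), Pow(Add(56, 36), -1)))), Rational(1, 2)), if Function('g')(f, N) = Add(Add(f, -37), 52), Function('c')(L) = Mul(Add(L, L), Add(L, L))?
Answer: Mul(2, Pow(579, Rational(1, 2))) ≈ 48.125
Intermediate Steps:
Function('M')(Q) = -3 (Function('M')(Q) = Add(3, Mul(-1, 6)) = Add(3, -6) = -3)
Function('c')(L) = Mul(4, Pow(L, 2)) (Function('c')(L) = Mul(Mul(2, L), Mul(2, L)) = Mul(4, Pow(L, 2)))
Function('g')(f, N) = Add(15, f) (Function('g')(f, N) = Add(Add(-37, f), 52) = Add(15, f))
Pow(Add(Function('c')(Mul(-2, 12)), Function('g')(Function('M')(-7), Mul(Add(84, 94), Pow(Add(56, 36), -1)))), Rational(1, 2)) = Pow(Add(Mul(4, Pow(Mul(-2, 12), 2)), Add(15, -3)), Rational(1, 2)) = Pow(Add(Mul(4, Pow(-24, 2)), 12), Rational(1, 2)) = Pow(Add(Mul(4, 576), 12), Rational(1, 2)) = Pow(Add(2304, 12), Rational(1, 2)) = Pow(2316, Rational(1, 2)) = Mul(2, Pow(579, Rational(1, 2)))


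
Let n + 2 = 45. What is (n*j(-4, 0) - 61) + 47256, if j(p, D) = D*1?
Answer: 47195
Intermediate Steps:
j(p, D) = D
n = 43 (n = -2 + 45 = 43)
(n*j(-4, 0) - 61) + 47256 = (43*0 - 61) + 47256 = (0 - 61) + 47256 = -61 + 47256 = 47195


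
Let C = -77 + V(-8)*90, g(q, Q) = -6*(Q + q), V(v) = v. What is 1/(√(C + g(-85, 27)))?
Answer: -I*√449/449 ≈ -0.047193*I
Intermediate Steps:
g(q, Q) = -6*Q - 6*q
C = -797 (C = -77 - 8*90 = -77 - 720 = -797)
1/(√(C + g(-85, 27))) = 1/(√(-797 + (-6*27 - 6*(-85)))) = 1/(√(-797 + (-162 + 510))) = 1/(√(-797 + 348)) = 1/(√(-449)) = 1/(I*√449) = -I*√449/449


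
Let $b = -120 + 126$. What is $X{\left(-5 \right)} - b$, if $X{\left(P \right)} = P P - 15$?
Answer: $4$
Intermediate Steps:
$X{\left(P \right)} = -15 + P^{2}$ ($X{\left(P \right)} = P^{2} - 15 = -15 + P^{2}$)
$b = 6$
$X{\left(-5 \right)} - b = \left(-15 + \left(-5\right)^{2}\right) - 6 = \left(-15 + 25\right) - 6 = 10 - 6 = 4$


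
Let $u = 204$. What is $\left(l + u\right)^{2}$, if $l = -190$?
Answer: $196$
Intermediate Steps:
$\left(l + u\right)^{2} = \left(-190 + 204\right)^{2} = 14^{2} = 196$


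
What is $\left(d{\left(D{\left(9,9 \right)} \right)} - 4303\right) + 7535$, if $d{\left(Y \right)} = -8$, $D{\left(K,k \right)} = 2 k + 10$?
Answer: $3224$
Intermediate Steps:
$D{\left(K,k \right)} = 10 + 2 k$
$\left(d{\left(D{\left(9,9 \right)} \right)} - 4303\right) + 7535 = \left(-8 - 4303\right) + 7535 = -4311 + 7535 = 3224$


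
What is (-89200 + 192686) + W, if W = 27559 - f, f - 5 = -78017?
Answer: 209057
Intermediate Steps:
f = -78012 (f = 5 - 78017 = -78012)
W = 105571 (W = 27559 - 1*(-78012) = 27559 + 78012 = 105571)
(-89200 + 192686) + W = (-89200 + 192686) + 105571 = 103486 + 105571 = 209057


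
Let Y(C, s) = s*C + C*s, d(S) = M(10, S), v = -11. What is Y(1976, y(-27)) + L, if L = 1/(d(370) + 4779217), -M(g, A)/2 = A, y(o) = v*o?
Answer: 5608708707889/4778477 ≈ 1.1737e+6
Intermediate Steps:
y(o) = -11*o
M(g, A) = -2*A
d(S) = -2*S
Y(C, s) = 2*C*s (Y(C, s) = C*s + C*s = 2*C*s)
L = 1/4778477 (L = 1/(-2*370 + 4779217) = 1/(-740 + 4779217) = 1/4778477 ≈ 2.0927e-7)
Y(1976, y(-27)) + L = 2*1976*(-11*(-27)) + 1/4778477 = 2*1976*297 + 1/4778477 = 1173744 + 1/4778477 = 5608708707889/4778477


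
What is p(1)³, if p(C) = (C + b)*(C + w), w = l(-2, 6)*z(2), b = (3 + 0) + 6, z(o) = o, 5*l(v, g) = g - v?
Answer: 74088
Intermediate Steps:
l(v, g) = -v/5 + g/5 (l(v, g) = (g - v)/5 = -v/5 + g/5)
b = 9 (b = 3 + 6 = 9)
w = 16/5 (w = (-⅕*(-2) + (⅕)*6)*2 = (⅖ + 6/5)*2 = (8/5)*2 = 16/5 ≈ 3.2000)
p(C) = (9 + C)*(16/5 + C) (p(C) = (C + 9)*(C + 16/5) = (9 + C)*(16/5 + C))
p(1)³ = (144/5 + 1² + (61/5)*1)³ = (144/5 + 1 + 61/5)³ = 42³ = 74088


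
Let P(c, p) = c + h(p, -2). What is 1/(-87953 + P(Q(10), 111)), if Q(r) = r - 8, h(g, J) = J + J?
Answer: -1/87955 ≈ -1.1369e-5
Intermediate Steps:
h(g, J) = 2*J
Q(r) = -8 + r
P(c, p) = -4 + c (P(c, p) = c + 2*(-2) = c - 4 = -4 + c)
1/(-87953 + P(Q(10), 111)) = 1/(-87953 + (-4 + (-8 + 10))) = 1/(-87953 + (-4 + 2)) = 1/(-87953 - 2) = 1/(-87955) = -1/87955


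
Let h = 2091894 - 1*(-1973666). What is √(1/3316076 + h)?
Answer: √11176590378795977659/1658038 ≈ 2016.3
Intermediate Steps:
h = 4065560 (h = 2091894 + 1973666 = 4065560)
√(1/3316076 + h) = √(1/3316076 + 4065560) = √(13481705942561/3316076) = √11176590378795977659/1658038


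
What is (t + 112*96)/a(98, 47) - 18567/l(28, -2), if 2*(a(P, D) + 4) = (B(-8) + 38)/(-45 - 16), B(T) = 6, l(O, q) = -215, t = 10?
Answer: -68102404/28595 ≈ -2381.6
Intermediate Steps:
a(P, D) = -266/61 (a(P, D) = -4 + ((6 + 38)/(-45 - 16))/2 = -4 + (44/(-61))/2 = -4 + (44*(-1/61))/2 = -4 + (1/2)*(-44/61) = -4 - 22/61 = -266/61)
(t + 112*96)/a(98, 47) - 18567/l(28, -2) = (10 + 112*96)/(-266/61) - 18567/(-215) = (10 + 10752)*(-61/266) - 18567*(-1/215) = 10762*(-61/266) + 18567/215 = -328241/133 + 18567/215 = -68102404/28595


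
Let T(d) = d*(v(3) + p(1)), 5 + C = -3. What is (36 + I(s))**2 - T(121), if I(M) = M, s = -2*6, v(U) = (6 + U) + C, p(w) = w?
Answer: 334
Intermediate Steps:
C = -8 (C = -5 - 3 = -8)
v(U) = -2 + U (v(U) = (6 + U) - 8 = -2 + U)
s = -12
T(d) = 2*d (T(d) = d*((-2 + 3) + 1) = d*(1 + 1) = d*2 = 2*d)
(36 + I(s))**2 - T(121) = (36 - 12)**2 - 2*121 = 24**2 - 1*242 = 576 - 242 = 334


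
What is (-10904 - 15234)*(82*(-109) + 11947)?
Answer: -78649242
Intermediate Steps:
(-10904 - 15234)*(82*(-109) + 11947) = -26138*(-8938 + 11947) = -26138*3009 = -78649242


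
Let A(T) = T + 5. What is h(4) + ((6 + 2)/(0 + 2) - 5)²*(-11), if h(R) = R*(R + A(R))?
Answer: 41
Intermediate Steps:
A(T) = 5 + T
h(R) = R*(5 + 2*R) (h(R) = R*(R + (5 + R)) = R*(5 + 2*R))
h(4) + ((6 + 2)/(0 + 2) - 5)²*(-11) = 4*(5 + 2*4) + ((6 + 2)/(0 + 2) - 5)²*(-11) = 4*(5 + 8) + (8/2 - 5)²*(-11) = 4*13 + (8*(½) - 5)²*(-11) = 52 + (4 - 5)²*(-11) = 52 + (-1)²*(-11) = 52 + 1*(-11) = 52 - 11 = 41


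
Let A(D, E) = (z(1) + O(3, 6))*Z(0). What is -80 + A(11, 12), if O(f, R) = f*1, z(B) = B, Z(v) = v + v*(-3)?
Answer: -80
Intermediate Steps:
Z(v) = -2*v (Z(v) = v - 3*v = -2*v)
O(f, R) = f
A(D, E) = 0 (A(D, E) = (1 + 3)*(-2*0) = 4*0 = 0)
-80 + A(11, 12) = -80 + 0 = -80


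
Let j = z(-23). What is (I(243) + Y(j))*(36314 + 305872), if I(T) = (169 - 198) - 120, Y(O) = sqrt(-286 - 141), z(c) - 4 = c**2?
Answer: -50985714 + 342186*I*sqrt(427) ≈ -5.0986e+7 + 7.0709e+6*I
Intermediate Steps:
z(c) = 4 + c**2
j = 533 (j = 4 + (-23)**2 = 4 + 529 = 533)
Y(O) = I*sqrt(427) (Y(O) = sqrt(-427) = I*sqrt(427))
I(T) = -149 (I(T) = -29 - 120 = -149)
(I(243) + Y(j))*(36314 + 305872) = (-149 + I*sqrt(427))*(36314 + 305872) = (-149 + I*sqrt(427))*342186 = -50985714 + 342186*I*sqrt(427)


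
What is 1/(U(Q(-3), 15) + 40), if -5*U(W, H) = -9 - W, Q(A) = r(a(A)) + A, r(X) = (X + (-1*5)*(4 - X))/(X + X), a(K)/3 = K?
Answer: 45/1891 ≈ 0.023797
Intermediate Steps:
a(K) = 3*K
r(X) = (-20 + 6*X)/(2*X) (r(X) = (X - 5*(4 - X))/((2*X)) = (X + (-20 + 5*X))*(1/(2*X)) = (-20 + 6*X)*(1/(2*X)) = (-20 + 6*X)/(2*X))
Q(A) = 3 + A - 10/(3*A) (Q(A) = (3 - 10*1/(3*A)) + A = (3 - 10/(3*A)) + A = 3 + A - 10/(3*A))
U(W, H) = 9/5 + W/5 (U(W, H) = -(-9 - W)/5 = 9/5 + W/5)
1/(U(Q(-3), 15) + 40) = 1/((9/5 + (3 - 3 - 10/3/(-3))/5) + 40) = 1/((9/5 + (3 - 3 - 10/3*(-⅓))/5) + 40) = 1/((9/5 + (3 - 3 + 10/9)/5) + 40) = 1/((9/5 + (⅕)*(10/9)) + 40) = 1/((9/5 + 2/9) + 40) = 1/(91/45 + 40) = 1/(1891/45) = 45/1891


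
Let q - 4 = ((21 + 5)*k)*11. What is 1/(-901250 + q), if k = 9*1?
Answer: -1/898672 ≈ -1.1128e-6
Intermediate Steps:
k = 9
q = 2578 (q = 4 + ((21 + 5)*9)*11 = 4 + (26*9)*11 = 4 + 234*11 = 4 + 2574 = 2578)
1/(-901250 + q) = 1/(-901250 + 2578) = 1/(-898672) = -1/898672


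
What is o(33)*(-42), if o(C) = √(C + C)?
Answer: -42*√66 ≈ -341.21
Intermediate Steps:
o(C) = √2*√C (o(C) = √(2*C) = √2*√C)
o(33)*(-42) = (√2*√33)*(-42) = √66*(-42) = -42*√66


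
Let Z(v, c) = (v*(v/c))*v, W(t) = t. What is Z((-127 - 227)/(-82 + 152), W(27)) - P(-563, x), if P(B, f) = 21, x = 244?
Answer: -1105754/42875 ≈ -25.790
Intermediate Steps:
Z(v, c) = v³/c (Z(v, c) = (v²/c)*v = v³/c)
Z((-127 - 227)/(-82 + 152), W(27)) - P(-563, x) = ((-127 - 227)/(-82 + 152))³/27 - 1*21 = (-354/70)³/27 - 21 = (-354*1/70)³/27 - 21 = (-177/35)³/27 - 21 = (1/27)*(-5545233/42875) - 21 = -205379/42875 - 21 = -1105754/42875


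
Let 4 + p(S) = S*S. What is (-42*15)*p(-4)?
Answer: -7560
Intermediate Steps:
p(S) = -4 + S**2 (p(S) = -4 + S*S = -4 + S**2)
(-42*15)*p(-4) = (-42*15)*(-4 + (-4)**2) = -630*(-4 + 16) = -630*12 = -7560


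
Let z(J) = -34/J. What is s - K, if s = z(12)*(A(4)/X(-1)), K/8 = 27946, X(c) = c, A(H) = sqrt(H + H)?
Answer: -223568 + 17*sqrt(2)/3 ≈ -2.2356e+5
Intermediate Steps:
A(H) = sqrt(2)*sqrt(H) (A(H) = sqrt(2*H) = sqrt(2)*sqrt(H))
K = 223568 (K = 8*27946 = 223568)
s = 17*sqrt(2)/3 (s = (-34/12)*((sqrt(2)*sqrt(4))/(-1)) = (-34*1/12)*((sqrt(2)*2)*(-1)) = -17*2*sqrt(2)*(-1)/6 = -(-17)*sqrt(2)/3 = 17*sqrt(2)/3 ≈ 8.0139)
s - K = 17*sqrt(2)/3 - 1*223568 = 17*sqrt(2)/3 - 223568 = -223568 + 17*sqrt(2)/3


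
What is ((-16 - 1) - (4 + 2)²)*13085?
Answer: -693505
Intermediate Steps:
((-16 - 1) - (4 + 2)²)*13085 = (-17 - 1*6²)*13085 = (-17 - 1*36)*13085 = (-17 - 36)*13085 = -53*13085 = -693505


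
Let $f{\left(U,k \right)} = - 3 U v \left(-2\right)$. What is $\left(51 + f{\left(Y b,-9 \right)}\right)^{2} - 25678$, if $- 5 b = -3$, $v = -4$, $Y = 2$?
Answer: $- \frac{629629}{25} \approx -25185.0$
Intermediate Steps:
$b = \frac{3}{5}$ ($b = \left(- \frac{1}{5}\right) \left(-3\right) = \frac{3}{5} \approx 0.6$)
$f{\left(U,k \right)} = - 24 U$ ($f{\left(U,k \right)} = - 3 U \left(-4\right) \left(-2\right) = - 3 - 4 U \left(-2\right) = - 3 \cdot 8 U = - 24 U$)
$\left(51 + f{\left(Y b,-9 \right)}\right)^{2} - 25678 = \left(51 - 24 \cdot 2 \cdot \frac{3}{5}\right)^{2} - 25678 = \left(51 - \frac{144}{5}\right)^{2} - 25678 = \left(\frac{111}{5}\right)^{2} - 25678 = \frac{12321}{25} - 25678 = - \frac{629629}{25}$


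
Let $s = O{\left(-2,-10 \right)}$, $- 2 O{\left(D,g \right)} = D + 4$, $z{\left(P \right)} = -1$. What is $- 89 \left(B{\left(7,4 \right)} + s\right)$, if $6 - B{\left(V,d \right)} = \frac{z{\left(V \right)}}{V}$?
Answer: $- \frac{3204}{7} \approx -457.71$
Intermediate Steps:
$O{\left(D,g \right)} = -2 - \frac{D}{2}$ ($O{\left(D,g \right)} = - \frac{D + 4}{2} = - \frac{4 + D}{2} = -2 - \frac{D}{2}$)
$s = -1$ ($s = -2 - -1 = -2 + 1 = -1$)
$B{\left(V,d \right)} = 6 + \frac{1}{V}$ ($B{\left(V,d \right)} = 6 - - \frac{1}{V} = 6 + \frac{1}{V}$)
$- 89 \left(B{\left(7,4 \right)} + s\right) = - 89 \left(\left(6 + \frac{1}{7}\right) - 1\right) = - 89 \left(\frac{43}{7} - 1\right) = \left(-89\right) \frac{36}{7} = - \frac{3204}{7}$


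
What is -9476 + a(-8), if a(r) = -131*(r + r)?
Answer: -7380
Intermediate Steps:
a(r) = -262*r
-9476 + a(-8) = -9476 - 262*(-8) = -9476 + 2096 = -7380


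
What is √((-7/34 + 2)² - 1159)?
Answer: 7*I*√27267/34 ≈ 33.997*I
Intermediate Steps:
√((-7/34 + 2)² - 1159) = √((61/34)² - 1159) = √(3721/1156 - 1159) = √(-1336083/1156) = 7*I*√27267/34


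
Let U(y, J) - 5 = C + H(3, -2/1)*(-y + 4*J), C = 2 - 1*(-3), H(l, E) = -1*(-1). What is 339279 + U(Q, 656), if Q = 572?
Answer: 341341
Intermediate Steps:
H(l, E) = 1
C = 5 (C = 2 + 3 = 5)
U(y, J) = 10 - y + 4*J (U(y, J) = 5 + (5 + 1*(-y + 4*J)) = 5 + (5 + (-y + 4*J)) = 5 + (5 - y + 4*J) = 10 - y + 4*J)
339279 + U(Q, 656) = 339279 + (10 - 1*572 + 4*656) = 339279 + (10 - 572 + 2624) = 339279 + 2062 = 341341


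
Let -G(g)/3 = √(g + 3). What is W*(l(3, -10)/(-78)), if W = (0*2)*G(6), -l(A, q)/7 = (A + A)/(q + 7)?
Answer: 0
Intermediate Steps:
l(A, q) = -14*A/(7 + q) (l(A, q) = -7*(A + A)/(q + 7) = -7*2*A/(7 + q) = -14*A/(7 + q))
G(g) = -3*√(3 + g) (G(g) = -3*√(g + 3) = -3*√(3 + g))
W = 0 (W = (0*2)*(-3*√(3 + 6)) = 0*(-3*√9) = 0*(-3*3) = 0*(-9) = 0)
W*(l(3, -10)/(-78)) = 0*(-14*3/(7 - 10)/(-78)) = 0*(-14*3/(-3)*(-1/78)) = 0*(-14*3*(-⅓)*(-1/78)) = 0*(14*(-1/78)) = 0*(-7/39) = 0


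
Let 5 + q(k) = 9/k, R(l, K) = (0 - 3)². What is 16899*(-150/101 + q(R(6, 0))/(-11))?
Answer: -21056154/1111 ≈ -18952.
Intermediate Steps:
R(l, K) = 9 (R(l, K) = (-3)² = 9)
q(k) = -5 + 9/k
16899*(-150/101 + q(R(6, 0))/(-11)) = 16899*(-150/101 + (-5 + 9/9)/(-11)) = 16899*(-150*1/101 + (-5 + 9*(⅑))*(-1/11)) = 16899*(-150/101 + (-5 + 1)*(-1/11)) = 16899*(-150/101 - 4*(-1/11)) = 16899*(-150/101 + 4/11) = 16899*(-1246/1111) = -21056154/1111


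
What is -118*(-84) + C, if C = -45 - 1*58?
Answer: 9809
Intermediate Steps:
C = -103 (C = -45 - 58 = -103)
-118*(-84) + C = -118*(-84) - 103 = 9912 - 103 = 9809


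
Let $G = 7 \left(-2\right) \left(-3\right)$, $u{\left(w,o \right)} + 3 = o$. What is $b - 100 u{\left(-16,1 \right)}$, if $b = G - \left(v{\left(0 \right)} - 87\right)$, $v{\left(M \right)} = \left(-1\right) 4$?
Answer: $333$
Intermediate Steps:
$u{\left(w,o \right)} = -3 + o$
$v{\left(M \right)} = -4$
$G = 42$ ($G = \left(-14\right) \left(-3\right) = 42$)
$b = 133$ ($b = 42 - \left(-4 - 87\right) = 42 - -91 = 42 + 91 = 133$)
$b - 100 u{\left(-16,1 \right)} = 133 - 100 \left(-3 + 1\right) = 133 - -200 = 133 + 200 = 333$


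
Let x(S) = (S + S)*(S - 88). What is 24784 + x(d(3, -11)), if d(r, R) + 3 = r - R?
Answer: 23090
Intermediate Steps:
d(r, R) = -3 + r - R (d(r, R) = -3 + (r - R) = -3 + r - R)
x(S) = 2*S*(-88 + S) (x(S) = (2*S)*(-88 + S) = 2*S*(-88 + S))
24784 + x(d(3, -11)) = 24784 + 2*(-3 + 3 - 1*(-11))*(-88 + (-3 + 3 - 1*(-11))) = 24784 + 2*(-3 + 3 + 11)*(-88 + (-3 + 3 + 11)) = 24784 + 2*11*(-88 + 11) = 24784 + 2*11*(-77) = 24784 - 1694 = 23090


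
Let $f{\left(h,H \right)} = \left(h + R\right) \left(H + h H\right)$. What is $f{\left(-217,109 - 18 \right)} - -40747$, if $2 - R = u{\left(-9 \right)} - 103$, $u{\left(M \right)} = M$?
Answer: $2065315$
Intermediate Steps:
$R = 114$ ($R = 2 - \left(-9 - 103\right) = 2 - -112 = 2 + 112 = 114$)
$f{\left(h,H \right)} = \left(114 + h\right) \left(H + H h\right)$ ($f{\left(h,H \right)} = \left(h + 114\right) \left(H + h H\right) = \left(114 + h\right) \left(H + H h\right)$)
$f{\left(-217,109 - 18 \right)} - -40747 = \left(109 - 18\right) \left(114 + \left(-217\right)^{2} + 115 \left(-217\right)\right) - -40747 = 91 \left(114 + 47089 - 24955\right) + 40747 = 91 \cdot 22248 + 40747 = 2024568 + 40747 = 2065315$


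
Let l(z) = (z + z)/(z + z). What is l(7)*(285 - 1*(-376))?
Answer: 661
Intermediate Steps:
l(z) = 1 (l(z) = (2*z)/((2*z)) = (2*z)*(1/(2*z)) = 1)
l(7)*(285 - 1*(-376)) = 1*(285 - 1*(-376)) = 1*(285 + 376) = 1*661 = 661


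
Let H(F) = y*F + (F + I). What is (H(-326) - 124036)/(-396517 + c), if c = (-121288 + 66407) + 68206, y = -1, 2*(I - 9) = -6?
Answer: 62015/191596 ≈ 0.32368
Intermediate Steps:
I = 6 (I = 9 + (½)*(-6) = 9 - 3 = 6)
H(F) = 6 (H(F) = -F + (F + 6) = -F + (6 + F) = 6)
c = 13325 (c = -54881 + 68206 = 13325)
(H(-326) - 124036)/(-396517 + c) = (6 - 124036)/(-396517 + 13325) = -124030/(-383192) = -124030*(-1/383192) = 62015/191596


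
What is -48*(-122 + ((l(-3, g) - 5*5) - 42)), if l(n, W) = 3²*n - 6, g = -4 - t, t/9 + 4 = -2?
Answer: 10656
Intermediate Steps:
t = -54 (t = -36 + 9*(-2) = -36 - 18 = -54)
g = 50 (g = -4 - 1*(-54) = -4 + 54 = 50)
l(n, W) = -6 + 9*n (l(n, W) = 9*n - 6 = -6 + 9*n)
-48*(-122 + ((l(-3, g) - 5*5) - 42)) = -48*(-122 + (((-6 + 9*(-3)) - 5*5) - 42)) = -48*(-122 + (((-6 - 27) - 25) - 42)) = -48*(-122 + ((-33 - 25) - 42)) = -48*(-122 + (-58 - 42)) = -48*(-122 - 100) = -48*(-222) = 10656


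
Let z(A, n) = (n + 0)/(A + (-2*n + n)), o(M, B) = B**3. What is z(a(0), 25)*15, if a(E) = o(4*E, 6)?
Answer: 375/191 ≈ 1.9634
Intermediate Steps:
a(E) = 216 (a(E) = 6**3 = 216)
z(A, n) = n/(A - n)
z(a(0), 25)*15 = (25/(216 - 1*25))*15 = (25/(216 - 25))*15 = (25/191)*15 = 375/191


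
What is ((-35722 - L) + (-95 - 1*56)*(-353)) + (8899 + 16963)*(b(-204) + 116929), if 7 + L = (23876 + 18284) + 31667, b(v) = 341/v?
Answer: 308439669547/102 ≈ 3.0239e+9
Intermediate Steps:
L = 73820 (L = -7 + ((23876 + 18284) + 31667) = -7 + (42160 + 31667) = -7 + 73827 = 73820)
((-35722 - L) + (-95 - 1*56)*(-353)) + (8899 + 16963)*(b(-204) + 116929) = ((-35722 - 1*73820) + (-95 - 1*56)*(-353)) + (8899 + 16963)*(341/(-204) + 116929) = ((-35722 - 73820) + (-95 - 56)*(-353)) + 25862*(341*(-1/204) + 116929) = (-109542 - 151*(-353)) + 25862*(-341/204 + 116929) = (-109542 + 53303) + 25862*(23853175/204) = -56239 + 308445405925/102 = 308439669547/102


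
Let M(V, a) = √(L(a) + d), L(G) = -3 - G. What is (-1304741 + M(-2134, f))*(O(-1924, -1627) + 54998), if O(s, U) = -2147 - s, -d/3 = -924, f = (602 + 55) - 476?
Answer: -71467188275 + 109550*√647 ≈ -7.1464e+10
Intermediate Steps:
f = 181 (f = 657 - 476 = 181)
d = 2772 (d = -3*(-924) = 2772)
M(V, a) = √(2769 - a) (M(V, a) = √((-3 - a) + 2772) = √(2769 - a))
(-1304741 + M(-2134, f))*(O(-1924, -1627) + 54998) = (-1304741 + √(2769 - 1*181))*((-2147 - 1*(-1924)) + 54998) = (-1304741 + √(2769 - 181))*((-2147 + 1924) + 54998) = (-1304741 + √2588)*(-223 + 54998) = (-1304741 + 2*√647)*54775 = -71467188275 + 109550*√647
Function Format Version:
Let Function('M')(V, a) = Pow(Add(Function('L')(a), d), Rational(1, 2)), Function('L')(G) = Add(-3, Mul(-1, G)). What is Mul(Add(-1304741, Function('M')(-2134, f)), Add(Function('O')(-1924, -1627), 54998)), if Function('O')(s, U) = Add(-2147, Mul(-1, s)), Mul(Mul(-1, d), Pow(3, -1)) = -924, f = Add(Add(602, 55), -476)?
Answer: Add(-71467188275, Mul(109550, Pow(647, Rational(1, 2)))) ≈ -7.1464e+10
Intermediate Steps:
f = 181 (f = Add(657, -476) = 181)
d = 2772 (d = Mul(-3, -924) = 2772)
Function('M')(V, a) = Pow(Add(2769, Mul(-1, a)), Rational(1, 2)) (Function('M')(V, a) = Pow(Add(Add(-3, Mul(-1, a)), 2772), Rational(1, 2)) = Pow(Add(2769, Mul(-1, a)), Rational(1, 2)))
Mul(Add(-1304741, Function('M')(-2134, f)), Add(Function('O')(-1924, -1627), 54998)) = Mul(Add(-1304741, Pow(Add(2769, Mul(-1, 181)), Rational(1, 2))), Add(Add(-2147, Mul(-1, -1924)), 54998)) = Mul(Add(-1304741, Pow(Add(2769, -181), Rational(1, 2))), Add(Add(-2147, 1924), 54998)) = Mul(Add(-1304741, Pow(2588, Rational(1, 2))), Add(-223, 54998)) = Mul(Add(-1304741, Mul(2, Pow(647, Rational(1, 2)))), 54775) = Add(-71467188275, Mul(109550, Pow(647, Rational(1, 2))))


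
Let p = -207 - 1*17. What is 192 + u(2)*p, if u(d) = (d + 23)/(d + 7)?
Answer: -3872/9 ≈ -430.22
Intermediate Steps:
p = -224 (p = -207 - 17 = -224)
u(d) = (23 + d)/(7 + d)
192 + u(2)*p = 192 + ((23 + 2)/(7 + 2))*(-224) = 192 + (25/9)*(-224) = 192 - 5600/9 = -3872/9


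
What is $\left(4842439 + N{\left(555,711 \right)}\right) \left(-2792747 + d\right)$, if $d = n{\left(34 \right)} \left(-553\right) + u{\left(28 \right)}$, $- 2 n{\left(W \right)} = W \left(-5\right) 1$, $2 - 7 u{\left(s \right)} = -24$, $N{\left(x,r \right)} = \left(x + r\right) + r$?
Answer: $- \frac{96298454219008}{7} \approx -1.3757 \cdot 10^{13}$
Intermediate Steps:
$N{\left(x,r \right)} = x + 2 r$ ($N{\left(x,r \right)} = \left(r + x\right) + r = x + 2 r$)
$u{\left(s \right)} = \frac{26}{7}$ ($u{\left(s \right)} = \frac{2}{7} - - \frac{24}{7} = \frac{2}{7} + \frac{24}{7} = \frac{26}{7}$)
$n{\left(W \right)} = \frac{5 W}{2}$ ($n{\left(W \right)} = - \frac{W \left(-5\right) 1}{2} = - \frac{- 5 W 1}{2} = - \frac{\left(-5\right) W}{2} = \frac{5 W}{2}$)
$d = - \frac{329009}{7}$ ($d = \frac{5}{2} \cdot 34 \left(-553\right) + \frac{26}{7} = 85 \left(-553\right) + \frac{26}{7} = -47005 + \frac{26}{7} = - \frac{329009}{7} \approx -47001.0$)
$\left(4842439 + N{\left(555,711 \right)}\right) \left(-2792747 + d\right) = \left(4842439 + \left(555 + 2 \cdot 711\right)\right) \left(-2792747 - \frac{329009}{7}\right) = \left(4842439 + \left(555 + 1422\right)\right) \left(- \frac{19878238}{7}\right) = \left(4842439 + 1977\right) \left(- \frac{19878238}{7}\right) = 4844416 \left(- \frac{19878238}{7}\right) = - \frac{96298454219008}{7}$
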